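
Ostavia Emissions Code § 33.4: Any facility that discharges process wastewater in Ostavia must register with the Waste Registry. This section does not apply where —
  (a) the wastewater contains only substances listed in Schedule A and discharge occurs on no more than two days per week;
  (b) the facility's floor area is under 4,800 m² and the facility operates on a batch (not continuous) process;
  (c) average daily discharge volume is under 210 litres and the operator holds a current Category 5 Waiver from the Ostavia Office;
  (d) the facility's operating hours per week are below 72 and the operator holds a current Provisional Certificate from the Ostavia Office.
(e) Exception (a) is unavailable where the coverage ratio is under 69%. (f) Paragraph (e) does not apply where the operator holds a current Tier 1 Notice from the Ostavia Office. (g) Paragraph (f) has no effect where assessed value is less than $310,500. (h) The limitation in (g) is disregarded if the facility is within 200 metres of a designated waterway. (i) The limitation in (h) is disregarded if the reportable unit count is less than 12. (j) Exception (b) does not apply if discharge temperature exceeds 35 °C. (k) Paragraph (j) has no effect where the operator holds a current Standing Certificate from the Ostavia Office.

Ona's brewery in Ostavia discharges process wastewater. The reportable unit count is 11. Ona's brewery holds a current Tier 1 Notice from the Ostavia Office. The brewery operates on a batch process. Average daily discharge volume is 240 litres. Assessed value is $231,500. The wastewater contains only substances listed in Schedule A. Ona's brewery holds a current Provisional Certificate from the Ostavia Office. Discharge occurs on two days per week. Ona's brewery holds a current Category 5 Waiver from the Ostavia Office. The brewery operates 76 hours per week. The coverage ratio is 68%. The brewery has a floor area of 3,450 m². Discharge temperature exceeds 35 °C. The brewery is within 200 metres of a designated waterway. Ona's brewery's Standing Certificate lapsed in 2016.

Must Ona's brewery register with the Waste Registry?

Exception (a): the wastewater is Schedule-A-only; discharge occurs on no more than two days per week — every condition holds. However, paragraphs (e)–(i) must be considered: (e) is engaged — the coverage ratio is 68%, under the 69% limit. (f) would limit (e) — a current Tier 1 Notice is held — but (g) sets (f) aside: (g) applies — assessed value is $231,500, less than the $310,500 limit. (h) applies (the brewery is within 200 m of a designated waterway), but is overridden by (i): (i) operates against (h): the reportable unit count is 11, less than the 12 limit. (a) is therefore removed.
Exception (b) is satisfied on its face — the facility's floor area is 3,450 m², under the 4,800 m² limit; the facility operates on a batch process. However, paragraphs (j)–(k) must be considered: (j) is engaged — discharge temperature exceeds 35 °C. (k), which would lift (j), is inapplicable — the Standing Certificate is not current. So (b) is unavailable.
Exception (c) does not apply: average daily discharge volume is 240 litres, not under 210 litres.
Exception (d) fails — the facility's operating hours per week are 76, not below 72.
No exception is made out. Ona's brewery falls within the general rule.

Yes — Ona's brewery must register with the Waste Registry.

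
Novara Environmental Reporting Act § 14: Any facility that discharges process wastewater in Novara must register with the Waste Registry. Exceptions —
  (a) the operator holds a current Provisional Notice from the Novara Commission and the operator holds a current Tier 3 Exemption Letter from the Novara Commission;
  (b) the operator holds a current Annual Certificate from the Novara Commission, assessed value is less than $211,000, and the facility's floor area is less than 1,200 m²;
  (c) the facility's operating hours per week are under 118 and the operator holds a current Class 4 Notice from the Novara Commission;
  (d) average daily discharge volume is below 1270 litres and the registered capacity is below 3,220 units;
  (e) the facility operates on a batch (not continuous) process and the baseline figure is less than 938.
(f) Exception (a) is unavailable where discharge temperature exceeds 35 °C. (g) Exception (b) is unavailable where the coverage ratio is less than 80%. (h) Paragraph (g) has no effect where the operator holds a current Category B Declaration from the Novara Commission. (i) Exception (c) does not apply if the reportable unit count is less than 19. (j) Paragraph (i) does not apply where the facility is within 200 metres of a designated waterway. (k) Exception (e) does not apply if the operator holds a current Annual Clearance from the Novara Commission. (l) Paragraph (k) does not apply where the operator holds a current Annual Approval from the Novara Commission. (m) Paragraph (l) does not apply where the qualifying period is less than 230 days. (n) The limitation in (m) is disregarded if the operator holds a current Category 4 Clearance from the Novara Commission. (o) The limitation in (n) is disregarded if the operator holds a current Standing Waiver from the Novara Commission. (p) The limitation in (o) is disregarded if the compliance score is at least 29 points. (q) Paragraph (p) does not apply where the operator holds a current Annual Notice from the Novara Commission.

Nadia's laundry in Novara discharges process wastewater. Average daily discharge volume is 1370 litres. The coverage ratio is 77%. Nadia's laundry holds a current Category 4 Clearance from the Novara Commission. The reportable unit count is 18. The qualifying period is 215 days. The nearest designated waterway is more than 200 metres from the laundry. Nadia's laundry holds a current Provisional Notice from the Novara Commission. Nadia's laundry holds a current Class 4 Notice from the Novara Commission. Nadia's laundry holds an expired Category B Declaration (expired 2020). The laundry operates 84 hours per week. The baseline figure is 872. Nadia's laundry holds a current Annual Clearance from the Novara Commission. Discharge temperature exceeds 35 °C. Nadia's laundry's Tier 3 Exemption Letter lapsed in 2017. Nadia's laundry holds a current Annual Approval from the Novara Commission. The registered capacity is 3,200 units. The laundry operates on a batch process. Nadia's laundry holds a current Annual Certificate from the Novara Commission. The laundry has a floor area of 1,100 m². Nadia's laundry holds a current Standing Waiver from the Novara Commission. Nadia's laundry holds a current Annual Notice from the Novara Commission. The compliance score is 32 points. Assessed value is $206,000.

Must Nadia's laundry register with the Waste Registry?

Exception (a) requires that the operator holds a current Tier 3 Exemption Letter from the Novara Commission; but the Tier 3 Exemption Letter is not current, so (a) is unavailable.
All of (b)'s requirements are met (a current Annual Certificate is held; assessed value is $206,000, less than the $211,000 limit; the facility's floor area is 1,100 m², less than the 1,200 m² limit). Turning to paragraphs (g)–(h): (g) operates against (b): the coverage ratio is 77%, less than the 80% limit. (h), which would lift (g), is not engaged — no current Category B Declaration is held. So (b) is unavailable.
All of (c)'s requirements are met (the facility's operating hours per week are 84, under the 118 limit; a current Class 4 Notice is held). Turning to paragraphs (i)–(j): (i) operates against (c): the reportable unit count is 18, less than the 19 limit. (j) is not engaged (the laundry is more than 200 m from any designated waterway), so (i) stands. (c) is therefore removed.
Exception (d) requires that average daily discharge volume is below 1270 litres; but average daily discharge volume is 1370 litres, not below 1270 litres, so (d) is unavailable.
Exception (e): the facility operates on a batch process; the baseline figure is 872, less than the 938 limit — every condition holds. But: (k) is triggered — a current Annual Clearance is held. (l) is engaged (a current Annual Approval is held), but is displaced by (m): (m) operates against (l): the qualifying period is 215 days, less than the 230 days limit. (n) would limit (m) — a current Category 4 Clearance is held — but (o) sets (n) aside: (o) operates against (n): a current Standing Waiver is held. (p) would limit (o) — the compliance score is 32 points, meeting the 29 points threshold — but (q) sets (p) aside: (q) operates — a current Annual Notice is held. (e) is therefore removed.
Every exception is unavailable, so the rule governs.

Yes — Nadia's laundry must register with the Waste Registry.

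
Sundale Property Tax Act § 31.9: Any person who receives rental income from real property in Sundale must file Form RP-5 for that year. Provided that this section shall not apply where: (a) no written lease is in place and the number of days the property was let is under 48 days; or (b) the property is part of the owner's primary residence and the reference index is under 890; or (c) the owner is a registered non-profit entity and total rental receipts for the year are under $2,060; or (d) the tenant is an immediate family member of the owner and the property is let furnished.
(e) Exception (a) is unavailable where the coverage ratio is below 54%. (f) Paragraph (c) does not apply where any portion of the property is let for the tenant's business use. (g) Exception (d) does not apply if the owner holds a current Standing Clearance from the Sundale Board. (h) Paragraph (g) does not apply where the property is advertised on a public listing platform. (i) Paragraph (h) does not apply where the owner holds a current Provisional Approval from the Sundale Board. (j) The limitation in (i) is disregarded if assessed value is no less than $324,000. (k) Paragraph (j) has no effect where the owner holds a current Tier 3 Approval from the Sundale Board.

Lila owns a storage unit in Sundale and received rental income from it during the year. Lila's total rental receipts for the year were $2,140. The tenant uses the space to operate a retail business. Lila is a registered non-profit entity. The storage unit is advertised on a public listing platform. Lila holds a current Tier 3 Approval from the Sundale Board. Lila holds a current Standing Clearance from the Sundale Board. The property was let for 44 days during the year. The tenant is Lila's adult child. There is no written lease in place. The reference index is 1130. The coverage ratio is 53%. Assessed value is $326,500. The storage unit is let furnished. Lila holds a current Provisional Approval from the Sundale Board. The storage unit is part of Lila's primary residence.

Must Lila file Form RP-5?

Yes — Lila must file Form RP-5.

Exception (a) is satisfied on its face — there is no written lease; the number of days the property was let is 44 days, under the 48 days limit. But applying paragraph (e): (e) operates against (a): the coverage ratio is 53%, below the 54% limit. So (a) is unavailable.
Exception (b) fails — the reference index is 1,130, not under 890.
Exception (c) does not apply: total rental receipts for the year are $2,140, not under $2,060.
Exception (d) is satisfied on its face — the tenant is an immediate family member; the property is let furnished. Turning to paragraphs (g)–(k): (g) operates against (d): a current Standing Clearance is held. (h) would limit (g) — the property is publicly advertised — but (i) sets (h) aside: (i) operates against (h): a current Provisional Approval is held. (j) operates (assessed value is $326,500, meeting the $324,000 threshold), but is set aside by (k): (k) is engaged — a current Tier 3 Approval is held. So (d) is unavailable.
No exception displaces § 31.9.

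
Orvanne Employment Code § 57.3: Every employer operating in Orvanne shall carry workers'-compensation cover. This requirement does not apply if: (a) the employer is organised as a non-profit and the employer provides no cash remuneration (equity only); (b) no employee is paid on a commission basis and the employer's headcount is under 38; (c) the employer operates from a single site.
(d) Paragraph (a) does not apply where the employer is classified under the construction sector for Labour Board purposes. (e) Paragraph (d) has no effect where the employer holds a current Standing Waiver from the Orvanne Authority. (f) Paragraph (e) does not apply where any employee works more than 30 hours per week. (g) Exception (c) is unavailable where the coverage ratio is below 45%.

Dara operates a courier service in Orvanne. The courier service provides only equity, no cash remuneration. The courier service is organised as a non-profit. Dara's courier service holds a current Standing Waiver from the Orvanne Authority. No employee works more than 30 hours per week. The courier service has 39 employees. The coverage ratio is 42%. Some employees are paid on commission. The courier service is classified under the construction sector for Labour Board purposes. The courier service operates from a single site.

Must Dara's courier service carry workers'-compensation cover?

Exception (a) is satisfied on its face — the employer is a non-profit; remuneration is equity-only. As to paragraphs (d)–(f): (d) would limit (a) — the courier service is classified under the construction sector — but (e) sets (d) aside: (e) is engaged — a current Standing Waiver is held. (f) is inapplicable (no employee exceeds 30 hours/week), so (e) stands. Exception (a) stands.
Exception (b) fails — some employees are paid on commission.
Exception (c): the employer operates from a single site — every condition holds. However, paragraph (g) must be considered: (g) applies — the coverage ratio is 42%, below the 45% limit. So (c) is unavailable.

No — exception (a) applies; Dara's courier service is not required to carry workers'-compensation cover.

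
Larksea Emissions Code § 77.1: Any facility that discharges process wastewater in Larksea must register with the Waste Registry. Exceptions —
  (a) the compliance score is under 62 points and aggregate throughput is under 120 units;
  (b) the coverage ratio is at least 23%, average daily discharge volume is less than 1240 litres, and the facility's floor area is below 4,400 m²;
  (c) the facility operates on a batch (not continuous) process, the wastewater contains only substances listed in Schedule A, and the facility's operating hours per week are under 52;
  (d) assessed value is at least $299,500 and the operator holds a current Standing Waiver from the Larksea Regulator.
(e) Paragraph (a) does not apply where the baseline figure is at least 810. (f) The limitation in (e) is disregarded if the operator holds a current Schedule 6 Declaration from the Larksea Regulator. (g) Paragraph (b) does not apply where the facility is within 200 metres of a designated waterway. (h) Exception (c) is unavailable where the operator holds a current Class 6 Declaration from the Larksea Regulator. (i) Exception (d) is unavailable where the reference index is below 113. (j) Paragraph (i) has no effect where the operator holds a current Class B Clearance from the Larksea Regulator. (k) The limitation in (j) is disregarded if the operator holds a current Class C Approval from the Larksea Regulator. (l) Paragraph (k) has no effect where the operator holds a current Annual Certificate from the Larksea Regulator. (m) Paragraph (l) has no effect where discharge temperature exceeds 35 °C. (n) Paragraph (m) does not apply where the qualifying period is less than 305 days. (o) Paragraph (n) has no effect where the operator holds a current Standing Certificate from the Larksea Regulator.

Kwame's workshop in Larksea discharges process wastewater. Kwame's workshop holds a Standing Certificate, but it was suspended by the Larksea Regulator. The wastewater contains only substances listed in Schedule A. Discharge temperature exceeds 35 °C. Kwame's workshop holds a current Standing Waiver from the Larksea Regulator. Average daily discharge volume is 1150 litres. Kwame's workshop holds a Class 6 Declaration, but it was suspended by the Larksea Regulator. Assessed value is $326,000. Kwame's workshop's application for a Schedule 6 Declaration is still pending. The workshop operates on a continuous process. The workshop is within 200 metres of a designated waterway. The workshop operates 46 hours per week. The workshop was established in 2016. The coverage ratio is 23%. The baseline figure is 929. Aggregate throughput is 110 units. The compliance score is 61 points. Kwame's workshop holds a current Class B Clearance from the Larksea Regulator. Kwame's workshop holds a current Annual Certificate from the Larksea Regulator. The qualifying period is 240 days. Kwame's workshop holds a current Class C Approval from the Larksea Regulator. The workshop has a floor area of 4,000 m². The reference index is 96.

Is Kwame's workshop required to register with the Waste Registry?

No — exception (d) applies; Kwame's workshop is not required to register with the Waste Registry.

Exception (a): the compliance score is 61 points, under the 62 points limit; aggregate throughput is 110 units, under the 120 units limit — every condition holds. But: (e) operates against (a): the baseline figure is 929, meeting the 810 threshold. (f) is not triggered (no current Schedule 6 Declaration is held), so (e) stands. (a) is therefore removed.
Exception (b): the coverage ratio is 23%, meeting the 23% threshold; average daily discharge volume is 1150 litres, less than the 1240 litres limit; the facility's floor area is 4,000 m², below the 4,400 m² limit — every condition holds. Turning to paragraph (g): (g) operates against (b): the workshop is within 200 m of a designated waterway. (b) is therefore removed.
Exception (c) does not apply: the facility operates on a continuous process.
Exception (d): assessed value is $326,000, meeting the $299,500 threshold; a current Standing Waiver is held — every condition holds. Applying paragraphs (i)–(o): (i) is engaged (the reference index is 96, below the 113 limit), but is overridden by (j): (j) operates — a current Class B Clearance is held. (k) would limit (j) — a current Class C Approval is held — but (l) sets (k) aside: (l) operates against (k): a current Annual Certificate is held. (m) would limit (l) — discharge temperature exceeds 35 °C — but (n) sets (m) aside: (n) operates — the qualifying period is 240 days, less than the 305 days limit. (o) does not operate here (there is no Standing Certificate in force), so (n) stands. (d) remains available.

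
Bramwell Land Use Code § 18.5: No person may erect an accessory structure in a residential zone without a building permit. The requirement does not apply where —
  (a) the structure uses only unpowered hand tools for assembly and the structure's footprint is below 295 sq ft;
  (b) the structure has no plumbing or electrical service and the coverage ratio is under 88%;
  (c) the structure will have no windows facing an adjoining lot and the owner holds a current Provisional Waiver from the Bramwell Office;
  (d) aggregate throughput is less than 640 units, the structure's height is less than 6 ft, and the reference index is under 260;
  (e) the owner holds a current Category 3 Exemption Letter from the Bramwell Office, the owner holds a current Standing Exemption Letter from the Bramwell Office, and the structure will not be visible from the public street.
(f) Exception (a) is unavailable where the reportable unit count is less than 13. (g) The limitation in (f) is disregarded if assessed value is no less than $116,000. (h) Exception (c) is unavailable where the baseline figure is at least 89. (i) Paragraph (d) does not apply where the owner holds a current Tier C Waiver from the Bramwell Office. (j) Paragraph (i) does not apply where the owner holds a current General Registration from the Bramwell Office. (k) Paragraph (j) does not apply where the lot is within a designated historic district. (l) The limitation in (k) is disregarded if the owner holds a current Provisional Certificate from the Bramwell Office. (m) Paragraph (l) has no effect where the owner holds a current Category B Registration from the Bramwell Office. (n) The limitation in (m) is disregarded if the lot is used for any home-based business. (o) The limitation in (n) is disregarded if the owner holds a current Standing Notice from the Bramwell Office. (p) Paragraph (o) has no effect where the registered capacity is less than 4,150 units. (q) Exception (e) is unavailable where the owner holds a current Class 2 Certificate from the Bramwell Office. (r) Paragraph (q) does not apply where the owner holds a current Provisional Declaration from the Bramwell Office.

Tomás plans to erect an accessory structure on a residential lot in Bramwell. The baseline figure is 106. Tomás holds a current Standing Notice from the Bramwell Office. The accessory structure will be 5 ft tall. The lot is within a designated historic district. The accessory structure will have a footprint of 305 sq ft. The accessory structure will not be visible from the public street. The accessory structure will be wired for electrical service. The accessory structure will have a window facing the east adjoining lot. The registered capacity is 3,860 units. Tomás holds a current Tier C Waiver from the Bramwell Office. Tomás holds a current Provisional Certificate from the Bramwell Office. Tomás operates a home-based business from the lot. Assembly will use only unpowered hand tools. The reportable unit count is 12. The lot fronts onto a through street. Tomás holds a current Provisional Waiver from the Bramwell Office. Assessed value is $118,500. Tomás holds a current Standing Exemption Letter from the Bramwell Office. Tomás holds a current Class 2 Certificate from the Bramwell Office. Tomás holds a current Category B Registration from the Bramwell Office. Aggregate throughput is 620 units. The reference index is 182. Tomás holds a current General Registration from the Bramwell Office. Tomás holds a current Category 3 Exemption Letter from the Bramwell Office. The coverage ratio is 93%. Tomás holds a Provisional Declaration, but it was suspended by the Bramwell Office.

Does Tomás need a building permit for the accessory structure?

Exception (a) does not apply: the structure's footprint is 305 sq ft, not below 295 sq ft.
Exception (b) fails — electrical service is planned.
Exception (c) fails — a window faces an adjoining lot.
Exception (d) is satisfied on its face — aggregate throughput is 620 units, less than the 640 units limit; the structure's height is 5 ft, less than the 6 ft limit; the reference index is 182, under the 260 limit. As to paragraphs (i)–(p): (i) operates (a current Tier C Waiver is held), but is displaced by (j): (j) applies — a current General Registration is held. (k) would limit (j) — the lot is in a historic district — but (l) sets (k) aside: (l) operates against (k): a current Provisional Certificate is held. (m) would limit (l) — a current Category B Registration is held — but (n) sets (m) aside: (n) operates against (m): a home-based business operates on the lot. (o) would limit (n) — a current Standing Notice is held — but (p) sets (o) aside: (p) operates against (o): the registered capacity is 3,860 units, less than the 4,150 units limit. So (d) applies.
All of (e)'s requirements are met (a current Category 3 Exemption Letter is held; a current Standing Exemption Letter is held; the structure will not be visible from the street). But: (q) is triggered — a current Class 2 Certificate is held. (r), which would lift (q), is not engaged — the Provisional Declaration is not current. So (e) is unavailable.

No — exception (d) applies; Tomás does not need a building permit.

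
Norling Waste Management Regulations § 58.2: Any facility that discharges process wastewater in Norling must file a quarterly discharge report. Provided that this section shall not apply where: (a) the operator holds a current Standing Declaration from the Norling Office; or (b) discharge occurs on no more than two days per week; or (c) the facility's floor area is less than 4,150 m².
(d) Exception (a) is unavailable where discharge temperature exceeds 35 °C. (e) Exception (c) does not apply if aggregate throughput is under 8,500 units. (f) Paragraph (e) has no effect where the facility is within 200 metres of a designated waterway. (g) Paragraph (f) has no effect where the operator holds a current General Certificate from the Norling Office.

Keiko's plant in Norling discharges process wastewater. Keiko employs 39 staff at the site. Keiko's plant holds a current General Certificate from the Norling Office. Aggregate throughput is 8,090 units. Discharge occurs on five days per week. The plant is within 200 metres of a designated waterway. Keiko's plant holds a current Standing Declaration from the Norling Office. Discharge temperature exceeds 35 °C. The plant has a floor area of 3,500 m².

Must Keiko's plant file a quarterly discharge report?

Exception (a): a current Standing Declaration is held — every condition holds. However, paragraph (d) must be considered: (d) is engaged — discharge temperature exceeds 35 °C. (a) is therefore removed.
Exception (b) does not apply: discharge occurs on five days per week.
Exception (c)'s conditions are all satisfied: the facility's floor area is 3,500 m², less than the 4,150 m² limit. But applying paragraphs (e)–(g): (e) operates against (c): aggregate throughput is 8,090 units, under the 8,500 units limit. (f) would limit (e) — the plant is within 200 m of a designated waterway — but (g) sets (f) aside: (g) operates against (f): a current General Certificate is held. (c) is therefore removed.
Every exception is unavailable, so the rule governs.

Yes — Keiko's plant must file a quarterly discharge report.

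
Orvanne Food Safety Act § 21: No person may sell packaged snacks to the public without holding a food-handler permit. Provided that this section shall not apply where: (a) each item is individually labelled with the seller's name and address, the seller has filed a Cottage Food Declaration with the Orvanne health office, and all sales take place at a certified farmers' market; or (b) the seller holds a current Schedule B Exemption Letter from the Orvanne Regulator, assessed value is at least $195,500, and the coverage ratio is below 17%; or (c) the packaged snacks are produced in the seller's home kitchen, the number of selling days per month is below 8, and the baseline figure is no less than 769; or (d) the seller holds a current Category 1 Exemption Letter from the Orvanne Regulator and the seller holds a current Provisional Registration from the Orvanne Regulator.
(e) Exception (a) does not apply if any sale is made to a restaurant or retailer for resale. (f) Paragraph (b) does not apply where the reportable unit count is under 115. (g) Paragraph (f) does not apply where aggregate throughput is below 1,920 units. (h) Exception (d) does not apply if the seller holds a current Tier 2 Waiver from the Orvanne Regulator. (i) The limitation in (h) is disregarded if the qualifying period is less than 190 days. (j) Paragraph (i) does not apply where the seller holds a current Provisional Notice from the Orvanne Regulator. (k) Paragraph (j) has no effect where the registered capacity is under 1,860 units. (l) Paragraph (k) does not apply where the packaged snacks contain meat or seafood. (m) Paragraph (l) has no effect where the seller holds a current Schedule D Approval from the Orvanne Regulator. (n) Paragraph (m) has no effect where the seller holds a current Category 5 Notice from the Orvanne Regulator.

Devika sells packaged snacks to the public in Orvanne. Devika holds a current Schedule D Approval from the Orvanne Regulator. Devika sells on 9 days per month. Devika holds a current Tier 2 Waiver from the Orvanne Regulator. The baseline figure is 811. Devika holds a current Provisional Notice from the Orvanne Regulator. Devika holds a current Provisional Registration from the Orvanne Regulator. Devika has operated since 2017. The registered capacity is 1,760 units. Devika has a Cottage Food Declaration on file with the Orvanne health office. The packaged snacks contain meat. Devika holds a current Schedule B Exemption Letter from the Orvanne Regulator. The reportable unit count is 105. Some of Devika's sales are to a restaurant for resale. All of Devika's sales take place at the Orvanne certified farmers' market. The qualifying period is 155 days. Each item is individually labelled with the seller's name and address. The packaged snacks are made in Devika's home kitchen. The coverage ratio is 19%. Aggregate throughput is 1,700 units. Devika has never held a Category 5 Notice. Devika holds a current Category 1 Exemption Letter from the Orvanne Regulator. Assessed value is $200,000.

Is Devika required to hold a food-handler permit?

No — exception (d) applies; Devika is not required to hold a food-handler permit.

Exception (a) is satisfied on its face — items are individually labelled; a Cottage Food Declaration is on file; all sales are at a certified farmers' market. But: (e) operates against (a): some sales are to a restaurant for resale. (a) is therefore removed.
Exception (b) does not apply: the coverage ratio is 19%, not below 17%.
Exception (c) fails — the number of selling days per month is 9, not below 8.
Exception (d): a current Category 1 Exemption Letter is held; a current Provisional Registration is held — every condition holds. Considering the limiting provisions: (h) is triggered (a current Tier 2 Waiver is held), but is itself disapplied by (i): (i) operates against (h): the qualifying period is 155 days, less than the 190 days limit. (j) would limit (i) — a current Provisional Notice is held — but (k) sets (j) aside: (k) operates against (j): the registered capacity is 1,760 units, under the 1,860 units limit. (l) would limit (k) — the packaged snacks contain meat — but (m) sets (l) aside: (m) operates against (l): a current Schedule D Approval is held. (n) is inapplicable (the Category 5 Notice is not current), so (m) stands. Exception (d) stands.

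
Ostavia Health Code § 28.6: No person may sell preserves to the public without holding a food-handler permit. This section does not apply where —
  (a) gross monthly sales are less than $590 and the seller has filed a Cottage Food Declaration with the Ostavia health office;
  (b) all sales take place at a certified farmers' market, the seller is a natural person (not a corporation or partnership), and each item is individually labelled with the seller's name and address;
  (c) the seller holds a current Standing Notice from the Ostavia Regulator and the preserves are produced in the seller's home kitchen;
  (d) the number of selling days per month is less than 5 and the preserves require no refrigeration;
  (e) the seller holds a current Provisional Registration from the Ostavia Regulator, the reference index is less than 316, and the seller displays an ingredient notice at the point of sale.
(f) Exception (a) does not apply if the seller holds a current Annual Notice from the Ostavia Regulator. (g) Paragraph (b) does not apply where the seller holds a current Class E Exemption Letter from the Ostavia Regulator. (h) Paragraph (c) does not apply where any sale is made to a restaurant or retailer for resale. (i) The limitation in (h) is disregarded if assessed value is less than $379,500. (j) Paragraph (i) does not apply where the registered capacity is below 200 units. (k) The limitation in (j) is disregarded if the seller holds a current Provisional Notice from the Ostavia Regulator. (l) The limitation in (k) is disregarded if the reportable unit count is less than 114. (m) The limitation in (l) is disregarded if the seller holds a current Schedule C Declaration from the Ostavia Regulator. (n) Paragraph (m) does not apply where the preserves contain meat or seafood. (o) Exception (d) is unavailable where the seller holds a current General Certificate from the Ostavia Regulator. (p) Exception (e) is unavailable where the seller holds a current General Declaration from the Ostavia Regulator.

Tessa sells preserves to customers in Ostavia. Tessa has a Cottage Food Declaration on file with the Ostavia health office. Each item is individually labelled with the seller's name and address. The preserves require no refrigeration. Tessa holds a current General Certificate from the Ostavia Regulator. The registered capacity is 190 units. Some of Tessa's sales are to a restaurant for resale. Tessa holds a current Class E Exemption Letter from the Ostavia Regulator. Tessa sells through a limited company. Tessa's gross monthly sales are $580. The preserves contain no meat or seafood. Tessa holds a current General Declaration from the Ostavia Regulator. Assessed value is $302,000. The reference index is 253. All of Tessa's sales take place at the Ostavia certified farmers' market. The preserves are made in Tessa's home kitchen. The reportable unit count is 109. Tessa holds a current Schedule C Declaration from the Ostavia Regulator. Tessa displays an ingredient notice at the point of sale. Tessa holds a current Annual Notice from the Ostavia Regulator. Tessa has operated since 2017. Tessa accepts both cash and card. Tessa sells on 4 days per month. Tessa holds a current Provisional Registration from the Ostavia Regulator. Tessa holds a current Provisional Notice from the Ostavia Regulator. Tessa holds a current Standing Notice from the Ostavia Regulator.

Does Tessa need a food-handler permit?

Exception (a) is satisfied on its face — gross monthly sales are $580, less than the $590 limit; a Cottage Food Declaration is on file. Turning to paragraph (f): (f) operates — a current Annual Notice is held. So (a) is unavailable.
Exception (b) does not apply: the seller operates through a limited company.
Exception (c): a current Standing Notice is held; the preserves are home-kitchen produced — every condition holds. As to paragraphs (h)–(n): (h) would limit (c) — some sales are to a restaurant for resale — but (i) sets (h) aside: (i) applies — assessed value is $302,000, less than the $379,500 limit. (j) is engaged (the registered capacity is 190 units, below the 200 units limit), but is overridden by (k): (k) applies — a current Provisional Notice is held. (l) would limit (k) — the reportable unit count is 109, less than the 114 limit — but (m) sets (l) aside: (m) is engaged — a current Schedule C Declaration is held. (n) is inapplicable (the preserves contain no meat or seafood), so (m) stands. So (c) applies.
Exception (d) is satisfied on its face — the number of selling days per month is 4, less than the 5 limit; the preserves are shelf-stable. However, paragraph (o) must be considered: (o) applies — a current General Certificate is held. (d) is therefore removed.
Exception (e)'s conditions are all satisfied: a current Provisional Registration is held; the reference index is 253, less than the 316 limit; an ingredient notice is displayed. Turning to paragraph (p): (p) is triggered — a current General Declaration is held. Exception (e) does not apply.

No — exception (c) applies; Tessa is not required to hold a food-handler permit.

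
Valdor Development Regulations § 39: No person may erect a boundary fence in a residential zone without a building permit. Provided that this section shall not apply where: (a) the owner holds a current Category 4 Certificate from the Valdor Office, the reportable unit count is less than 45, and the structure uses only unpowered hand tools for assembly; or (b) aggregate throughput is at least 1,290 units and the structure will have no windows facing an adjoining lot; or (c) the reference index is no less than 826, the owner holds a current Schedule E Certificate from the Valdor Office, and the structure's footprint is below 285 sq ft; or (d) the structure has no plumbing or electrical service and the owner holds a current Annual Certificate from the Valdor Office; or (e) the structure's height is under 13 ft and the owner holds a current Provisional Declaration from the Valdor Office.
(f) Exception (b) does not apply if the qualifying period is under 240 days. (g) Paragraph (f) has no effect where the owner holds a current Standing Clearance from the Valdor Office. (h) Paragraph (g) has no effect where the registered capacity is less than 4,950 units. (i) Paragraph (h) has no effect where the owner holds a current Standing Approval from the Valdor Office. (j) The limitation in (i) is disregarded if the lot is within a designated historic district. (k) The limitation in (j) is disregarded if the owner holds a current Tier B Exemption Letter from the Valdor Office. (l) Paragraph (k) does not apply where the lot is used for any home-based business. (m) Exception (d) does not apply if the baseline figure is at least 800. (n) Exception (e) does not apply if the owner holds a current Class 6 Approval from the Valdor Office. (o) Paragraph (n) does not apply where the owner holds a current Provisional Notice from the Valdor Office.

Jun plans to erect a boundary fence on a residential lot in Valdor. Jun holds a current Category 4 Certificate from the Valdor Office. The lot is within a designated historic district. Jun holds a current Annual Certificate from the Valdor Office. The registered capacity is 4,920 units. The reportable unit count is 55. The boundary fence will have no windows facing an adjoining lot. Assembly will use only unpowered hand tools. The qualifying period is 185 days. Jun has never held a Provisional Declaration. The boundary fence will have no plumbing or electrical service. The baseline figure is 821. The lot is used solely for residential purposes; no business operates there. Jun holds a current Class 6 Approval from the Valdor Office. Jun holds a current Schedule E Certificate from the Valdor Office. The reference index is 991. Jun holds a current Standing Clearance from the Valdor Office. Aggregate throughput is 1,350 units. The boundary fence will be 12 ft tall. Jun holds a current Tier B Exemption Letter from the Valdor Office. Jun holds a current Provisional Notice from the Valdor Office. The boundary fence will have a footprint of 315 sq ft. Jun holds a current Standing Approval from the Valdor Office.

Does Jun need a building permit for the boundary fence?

Exception (a) fails — the reportable unit count is 55, not less than 45.
Exception (b) is satisfied on its face — aggregate throughput is 1,350 units, meeting the 1,290 units threshold; no windows face an adjoining lot. Applying paragraphs (f)–(l): (f) would limit (b) — the qualifying period is 185 days, under the 240 days limit — but (g) sets (f) aside: (g) is triggered — a current Standing Clearance is held. (h) would limit (g) — the registered capacity is 4,920 units, less than the 4,950 units limit — but (i) sets (h) aside: (i) operates against (h): a current Standing Approval is held. (j) operates (the lot is in a historic district), but yields to (k): (k) operates against (j): a current Tier B Exemption Letter is held. (l) is inapplicable (the lot is solely residential), so (k) stands. (b) remains available.
Exception (c) fails — the structure's footprint is 315 sq ft, not below 285 sq ft.
Exception (d)'s conditions are all satisfied: there is no plumbing or electrical service; a current Annual Certificate is held. Turning to paragraph (m): (m) is engaged — the baseline figure is 821, meeting the 800 threshold. Exception (d) does not apply.
Exception (e) does not apply: there is no Provisional Declaration in force.

No — exception (b) applies; Jun does not need a building permit.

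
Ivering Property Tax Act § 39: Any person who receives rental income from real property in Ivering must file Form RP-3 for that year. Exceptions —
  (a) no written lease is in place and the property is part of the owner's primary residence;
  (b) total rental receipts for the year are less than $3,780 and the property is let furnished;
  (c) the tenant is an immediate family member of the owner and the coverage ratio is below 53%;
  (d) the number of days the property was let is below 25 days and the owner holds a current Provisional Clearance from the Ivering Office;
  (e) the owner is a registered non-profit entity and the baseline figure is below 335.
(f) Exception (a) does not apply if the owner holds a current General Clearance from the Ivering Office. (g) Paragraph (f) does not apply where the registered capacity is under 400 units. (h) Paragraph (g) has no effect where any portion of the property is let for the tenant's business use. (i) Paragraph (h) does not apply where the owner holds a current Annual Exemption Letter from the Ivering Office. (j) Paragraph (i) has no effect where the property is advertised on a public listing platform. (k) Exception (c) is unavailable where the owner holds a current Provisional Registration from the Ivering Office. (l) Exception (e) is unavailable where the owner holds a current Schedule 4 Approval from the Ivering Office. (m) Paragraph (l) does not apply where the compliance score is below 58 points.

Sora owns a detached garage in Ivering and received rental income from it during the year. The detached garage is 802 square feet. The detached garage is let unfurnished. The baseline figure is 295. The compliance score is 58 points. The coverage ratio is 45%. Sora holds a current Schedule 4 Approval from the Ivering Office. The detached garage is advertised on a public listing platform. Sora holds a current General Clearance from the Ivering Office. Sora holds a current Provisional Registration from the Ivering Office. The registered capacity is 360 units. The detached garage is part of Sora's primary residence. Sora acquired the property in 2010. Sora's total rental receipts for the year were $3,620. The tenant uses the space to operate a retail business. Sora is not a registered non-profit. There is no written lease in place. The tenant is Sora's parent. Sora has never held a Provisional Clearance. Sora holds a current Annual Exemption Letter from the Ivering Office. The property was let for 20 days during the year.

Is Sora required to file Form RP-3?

Exception (a) is satisfied on its face — there is no written lease; the detached garage is part of the primary residence. However, paragraphs (f)–(j) must be considered: (f) operates against (a): a current General Clearance is held. (g) is triggered (the registered capacity is 360 units, under the 400 units limit), but is overridden by (h): (h) operates against (g): the space is let for business use. (i) would limit (h) — a current Annual Exemption Letter is held — but (j) sets (i) aside: (j) is engaged — the property is publicly advertised. (a) is therefore removed.
Exception (b) does not apply: the property is let unfurnished.
All of (c)'s requirements are met (the tenant is an immediate family member; the coverage ratio is 45%, below the 53% limit). But applying paragraph (k): (k) is engaged — a current Provisional Registration is held. So (c) is unavailable.
Exception (d) requires that the owner holds a current Provisional Clearance from the Ivering Office; but the Provisional Clearance is not current, so (d) is unavailable.
Exception (e) requires that the owner is a registered non-profit entity; but Sora is not a registered non-profit, so (e) is unavailable.
No exception displaces § 39.

Yes — Sora must file Form RP-3.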